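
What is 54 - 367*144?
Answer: -52794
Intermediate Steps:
54 - 367*144 = 54 - 52848 = -52794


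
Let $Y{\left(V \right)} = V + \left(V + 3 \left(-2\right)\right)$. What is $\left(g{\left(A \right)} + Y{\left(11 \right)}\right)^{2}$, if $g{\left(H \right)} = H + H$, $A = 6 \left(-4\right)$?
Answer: $1024$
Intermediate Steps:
$A = -24$
$Y{\left(V \right)} = -6 + 2 V$ ($Y{\left(V \right)} = V + \left(V - 6\right) = V + \left(-6 + V\right) = -6 + 2 V$)
$g{\left(H \right)} = 2 H$
$\left(g{\left(A \right)} + Y{\left(11 \right)}\right)^{2} = \left(2 \left(-24\right) + \left(-6 + 2 \cdot 11\right)\right)^{2} = \left(-48 + \left(-6 + 22\right)\right)^{2} = \left(-48 + 16\right)^{2} = \left(-32\right)^{2} = 1024$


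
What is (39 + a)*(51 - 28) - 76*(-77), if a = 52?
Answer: 7945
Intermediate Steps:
(39 + a)*(51 - 28) - 76*(-77) = (39 + 52)*(51 - 28) - 76*(-77) = 91*23 + 5852 = 2093 + 5852 = 7945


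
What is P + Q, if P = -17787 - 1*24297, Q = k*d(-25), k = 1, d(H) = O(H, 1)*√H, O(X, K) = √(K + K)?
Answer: -42084 + 5*I*√2 ≈ -42084.0 + 7.0711*I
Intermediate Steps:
O(X, K) = √2*√K (O(X, K) = √(2*K) = √2*√K)
d(H) = √2*√H (d(H) = (√2*√1)*√H = (√2*1)*√H = √2*√H)
Q = 5*I*√2 (Q = 1*(√2*√(-25)) = 1*(√2*(5*I)) = 1*(5*I*√2) = 5*I*√2 ≈ 7.0711*I)
P = -42084 (P = -17787 - 24297 = -42084)
P + Q = -42084 + 5*I*√2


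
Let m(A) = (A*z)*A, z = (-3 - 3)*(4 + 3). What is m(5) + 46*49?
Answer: 1204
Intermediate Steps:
z = -42 (z = -6*7 = -42)
m(A) = -42*A² (m(A) = (A*(-42))*A = (-42*A)*A = -42*A²)
m(5) + 46*49 = -42*5² + 46*49 = -42*25 + 2254 = -1050 + 2254 = 1204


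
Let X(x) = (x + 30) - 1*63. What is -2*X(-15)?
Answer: 96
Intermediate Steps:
X(x) = -33 + x (X(x) = (30 + x) - 63 = -33 + x)
-2*X(-15) = -2*(-33 - 15) = -2*(-48) = 96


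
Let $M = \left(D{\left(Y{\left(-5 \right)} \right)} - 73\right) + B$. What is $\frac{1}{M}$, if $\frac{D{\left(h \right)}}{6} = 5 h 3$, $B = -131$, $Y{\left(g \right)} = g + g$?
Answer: $- \frac{1}{1104} \approx -0.0009058$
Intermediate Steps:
$Y{\left(g \right)} = 2 g$
$D{\left(h \right)} = 90 h$ ($D{\left(h \right)} = 6 \cdot 5 h 3 = 6 \cdot 15 h = 90 h$)
$M = -1104$ ($M = \left(90 \cdot 2 \left(-5\right) - 73\right) - 131 = \left(90 \left(-10\right) - 73\right) - 131 = \left(-900 - 73\right) - 131 = -973 - 131 = -1104$)
$\frac{1}{M} = \frac{1}{-1104} = - \frac{1}{1104}$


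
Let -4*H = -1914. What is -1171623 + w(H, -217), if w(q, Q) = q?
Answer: -2342289/2 ≈ -1.1711e+6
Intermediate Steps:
H = 957/2 (H = -1/4*(-1914) = 957/2 ≈ 478.50)
-1171623 + w(H, -217) = -1171623 + 957/2 = -2342289/2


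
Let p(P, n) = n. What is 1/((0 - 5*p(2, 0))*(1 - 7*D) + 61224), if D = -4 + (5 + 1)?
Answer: 1/61224 ≈ 1.6333e-5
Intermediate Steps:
D = 2 (D = -4 + 6 = 2)
1/((0 - 5*p(2, 0))*(1 - 7*D) + 61224) = 1/((0 - 5*0)*(1 - 7*2) + 61224) = 1/((0 + 0)*(1 - 14) + 61224) = 1/(0*(-13) + 61224) = 1/(0 + 61224) = 1/61224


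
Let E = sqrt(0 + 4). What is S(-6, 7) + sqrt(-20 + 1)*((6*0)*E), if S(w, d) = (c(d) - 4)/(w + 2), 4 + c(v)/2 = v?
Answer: -1/2 ≈ -0.50000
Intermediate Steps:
c(v) = -8 + 2*v
E = 2 (E = sqrt(4) = 2)
S(w, d) = (-12 + 2*d)/(2 + w) (S(w, d) = ((-8 + 2*d) - 4)/(w + 2) = (-12 + 2*d)/(2 + w))
S(-6, 7) + sqrt(-20 + 1)*((6*0)*E) = 2*(-6 + 7)/(2 - 6) + sqrt(-20 + 1)*((6*0)*2) = 2*1/(-4) + sqrt(-19)*(0*2) = 2*(-1/4)*1 + (I*sqrt(19))*0 = -1/2 + 0 = -1/2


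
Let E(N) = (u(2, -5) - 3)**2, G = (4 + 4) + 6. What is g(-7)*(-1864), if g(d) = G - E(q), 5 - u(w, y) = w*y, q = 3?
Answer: 242320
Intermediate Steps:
u(w, y) = 5 - w*y
G = 14 (G = 8 + 6 = 14)
E(N) = 144 (E(N) = ((5 - 1*2*(-5)) - 3)**2 = ((5 + 10) - 3)**2 = (15 - 3)**2 = 12**2 = 144)
g(d) = -130 (g(d) = 14 - 1*144 = 14 - 144 = -130)
g(-7)*(-1864) = -130*(-1864) = 242320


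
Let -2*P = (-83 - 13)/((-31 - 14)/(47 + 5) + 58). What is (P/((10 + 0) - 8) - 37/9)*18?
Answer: -197390/2971 ≈ -66.439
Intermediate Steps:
P = 2496/2971 (P = -(-83 - 13)/(2*((-31 - 14)/(47 + 5) + 58)) = -(-48)/(-45/52 + 58) = -(-48)/2971/52 = -(-48)*52/2971 = -½*(-4992/2971) = 2496/2971 ≈ 0.84012)
(P/((10 + 0) - 8) - 37/9)*18 = (2496/(2971*((10 + 0) - 8)) - 37/9)*18 = (2496/(2971*(10 - 8)) - 37*⅑)*18 = ((2496/2971)/2 - 37/9)*18 = ((2496/2971)*(½) - 37/9)*18 = (1248/2971 - 37/9)*18 = -98695/26739*18 = -197390/2971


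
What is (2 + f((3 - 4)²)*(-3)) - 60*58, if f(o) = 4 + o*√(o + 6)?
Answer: -3490 - 3*√7 ≈ -3497.9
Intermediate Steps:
f(o) = 4 + o*√(6 + o)
(2 + f((3 - 4)²)*(-3)) - 60*58 = (2 + (4 + (3 - 4)²*√(6 + (3 - 4)²))*(-3)) - 60*58 = (2 + (4 + (-1)²*√(6 + (-1)²))*(-3)) - 3480 = (2 + (4 + 1*√(6 + 1))*(-3)) - 3480 = (2 + (4 + 1*√7)*(-3)) - 3480 = (2 + (4 + √7)*(-3)) - 3480 = (2 + (-12 - 3*√7)) - 3480 = (-10 - 3*√7) - 3480 = -3490 - 3*√7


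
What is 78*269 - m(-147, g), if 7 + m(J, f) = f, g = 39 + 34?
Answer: 20916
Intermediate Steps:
g = 73
m(J, f) = -7 + f
78*269 - m(-147, g) = 78*269 - (-7 + 73) = 20982 - 1*66 = 20982 - 66 = 20916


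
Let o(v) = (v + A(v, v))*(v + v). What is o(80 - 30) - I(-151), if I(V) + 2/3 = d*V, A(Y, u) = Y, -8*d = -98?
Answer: 142205/12 ≈ 11850.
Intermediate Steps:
d = 49/4 (d = -1/8*(-98) = 49/4 ≈ 12.250)
I(V) = -2/3 + 49*V/4
o(v) = 4*v**2 (o(v) = (v + v)*(v + v) = (2*v)*(2*v) = 4*v**2)
o(80 - 30) - I(-151) = 4*(80 - 30)**2 - (-2/3 + (49/4)*(-151)) = 4*50**2 - (-2/3 - 7399/4) = 4*2500 - 1*(-22205/12) = 10000 + 22205/12 = 142205/12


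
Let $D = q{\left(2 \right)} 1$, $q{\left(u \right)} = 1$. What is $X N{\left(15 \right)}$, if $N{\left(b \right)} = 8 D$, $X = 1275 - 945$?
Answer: $2640$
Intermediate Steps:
$X = 330$ ($X = 1275 - 945 = 330$)
$D = 1$ ($D = 1 \cdot 1 = 1$)
$N{\left(b \right)} = 8$ ($N{\left(b \right)} = 8 \cdot 1 = 8$)
$X N{\left(15 \right)} = 330 \cdot 8 = 2640$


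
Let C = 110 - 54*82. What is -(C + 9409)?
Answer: -5091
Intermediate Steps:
C = -4318 (C = 110 - 4428 = -4318)
-(C + 9409) = -(-4318 + 9409) = -1*5091 = -5091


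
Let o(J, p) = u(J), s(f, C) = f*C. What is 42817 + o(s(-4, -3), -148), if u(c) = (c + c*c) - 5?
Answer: 42968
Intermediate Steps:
s(f, C) = C*f
u(c) = -5 + c + c² (u(c) = (c + c²) - 5 = -5 + c + c²)
o(J, p) = -5 + J + J²
42817 + o(s(-4, -3), -148) = 42817 + (-5 - 3*(-4) + (-3*(-4))²) = 42817 + (-5 + 12 + 12²) = 42817 + (-5 + 12 + 144) = 42817 + 151 = 42968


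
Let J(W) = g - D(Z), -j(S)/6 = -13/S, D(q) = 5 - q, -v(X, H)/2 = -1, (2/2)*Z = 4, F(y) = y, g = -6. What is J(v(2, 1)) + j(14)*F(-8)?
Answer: -361/7 ≈ -51.571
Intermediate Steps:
Z = 4
v(X, H) = 2 (v(X, H) = -2*(-1) = 2)
j(S) = 78/S (j(S) = -(-78)/S = 78/S)
J(W) = -7 (J(W) = -6 - (5 - 1*4) = -6 - (5 - 4) = -6 - 1*1 = -6 - 1 = -7)
J(v(2, 1)) + j(14)*F(-8) = -7 + (78/14)*(-8) = -7 + (78*(1/14))*(-8) = -7 + (39/7)*(-8) = -7 - 312/7 = -361/7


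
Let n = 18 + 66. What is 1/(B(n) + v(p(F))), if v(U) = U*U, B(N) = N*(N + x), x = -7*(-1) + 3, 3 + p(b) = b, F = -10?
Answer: 1/8065 ≈ 0.00012399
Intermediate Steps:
p(b) = -3 + b
n = 84
x = 10 (x = 7 + 3 = 10)
B(N) = N*(10 + N) (B(N) = N*(N + 10) = N*(10 + N))
v(U) = U²
1/(B(n) + v(p(F))) = 1/(84*(10 + 84) + (-3 - 10)²) = 1/(84*94 + (-13)²) = 1/(7896 + 169) = 1/8065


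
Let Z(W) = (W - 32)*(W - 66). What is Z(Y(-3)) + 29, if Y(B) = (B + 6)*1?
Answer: 1856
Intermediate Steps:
Y(B) = 6 + B (Y(B) = (6 + B)*1 = 6 + B)
Z(W) = (-66 + W)*(-32 + W) (Z(W) = (-32 + W)*(-66 + W) = (-66 + W)*(-32 + W))
Z(Y(-3)) + 29 = (2112 + (6 - 3)² - 98*(6 - 3)) + 29 = (2112 + 3² - 98*3) + 29 = (2112 + 9 - 294) + 29 = 1827 + 29 = 1856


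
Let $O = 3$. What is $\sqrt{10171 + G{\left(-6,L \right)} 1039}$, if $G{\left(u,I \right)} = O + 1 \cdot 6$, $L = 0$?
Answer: $\sqrt{19522} \approx 139.72$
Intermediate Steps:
$G{\left(u,I \right)} = 9$ ($G{\left(u,I \right)} = 3 + 1 \cdot 6 = 3 + 6 = 9$)
$\sqrt{10171 + G{\left(-6,L \right)} 1039} = \sqrt{10171 + 9 \cdot 1039} = \sqrt{10171 + 9351} = \sqrt{19522}$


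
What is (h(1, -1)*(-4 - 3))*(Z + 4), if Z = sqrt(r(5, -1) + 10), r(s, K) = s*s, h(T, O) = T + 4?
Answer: -140 - 35*sqrt(35) ≈ -347.06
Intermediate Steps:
h(T, O) = 4 + T
r(s, K) = s**2
Z = sqrt(35) (Z = sqrt(5**2 + 10) = sqrt(25 + 10) = sqrt(35) ≈ 5.9161)
(h(1, -1)*(-4 - 3))*(Z + 4) = ((4 + 1)*(-4 - 3))*(sqrt(35) + 4) = (5*(-7))*(4 + sqrt(35)) = -35*(4 + sqrt(35)) = -140 - 35*sqrt(35)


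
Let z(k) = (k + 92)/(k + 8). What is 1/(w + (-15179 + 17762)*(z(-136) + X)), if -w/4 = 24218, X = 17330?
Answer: 32/1429356989 ≈ 2.2388e-8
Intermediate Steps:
z(k) = (92 + k)/(8 + k)
w = -96872 (w = -4*24218 = -96872)
1/(w + (-15179 + 17762)*(z(-136) + X)) = 1/(-96872 + (-15179 + 17762)*((92 - 136)/(8 - 136) + 17330)) = 1/(-96872 + 2583*(-44/(-128) + 17330)) = 1/(-96872 + 2583*(-1/128*(-44) + 17330)) = 1/(-96872 + 2583*(11/32 + 17330)) = 1/(-96872 + 2583*(554571/32)) = 1/(-96872 + 1432456893/32) = 1/(1429356989/32) = 32/1429356989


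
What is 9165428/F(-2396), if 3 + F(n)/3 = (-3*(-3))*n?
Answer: -9165428/64701 ≈ -141.66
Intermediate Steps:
F(n) = -9 + 27*n (F(n) = -9 + 3*((-3*(-3))*n) = -9 + 3*(9*n) = -9 + 27*n)
9165428/F(-2396) = 9165428/(-9 + 27*(-2396)) = 9165428/(-9 - 64692) = 9165428/(-64701) = 9165428*(-1/64701) = -9165428/64701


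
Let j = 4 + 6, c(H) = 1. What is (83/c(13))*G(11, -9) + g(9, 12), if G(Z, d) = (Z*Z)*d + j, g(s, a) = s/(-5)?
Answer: -447794/5 ≈ -89559.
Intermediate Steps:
j = 10
g(s, a) = -s/5 (g(s, a) = s*(-1/5) = -s/5)
G(Z, d) = 10 + d*Z**2 (G(Z, d) = (Z*Z)*d + 10 = Z**2*d + 10 = d*Z**2 + 10 = 10 + d*Z**2)
(83/c(13))*G(11, -9) + g(9, 12) = (83/1)*(10 - 9*11**2) - 1/5*9 = (83*1)*(10 - 9*121) - 9/5 = 83*(10 - 1089) - 9/5 = 83*(-1079) - 9/5 = -89557 - 9/5 = -447794/5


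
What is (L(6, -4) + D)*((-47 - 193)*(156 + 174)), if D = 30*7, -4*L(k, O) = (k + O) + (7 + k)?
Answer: -16335000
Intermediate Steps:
L(k, O) = -7/4 - k/2 - O/4 (L(k, O) = -((k + O) + (7 + k))/4 = -((O + k) + (7 + k))/4 = -(7 + O + 2*k)/4 = -7/4 - k/2 - O/4)
D = 210
(L(6, -4) + D)*((-47 - 193)*(156 + 174)) = ((-7/4 - ½*6 - ¼*(-4)) + 210)*((-47 - 193)*(156 + 174)) = ((-7/4 - 3 + 1) + 210)*(-240*330) = (-15/4 + 210)*(-79200) = (825/4)*(-79200) = -16335000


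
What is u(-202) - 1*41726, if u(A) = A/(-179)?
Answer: -7468752/179 ≈ -41725.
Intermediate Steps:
u(A) = -A/179 (u(A) = A*(-1/179) = -A/179)
u(-202) - 1*41726 = -1/179*(-202) - 1*41726 = 202/179 - 41726 = -7468752/179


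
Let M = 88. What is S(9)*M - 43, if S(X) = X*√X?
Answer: 2333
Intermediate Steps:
S(X) = X^(3/2)
S(9)*M - 43 = 9^(3/2)*88 - 43 = 27*88 - 43 = 2376 - 43 = 2333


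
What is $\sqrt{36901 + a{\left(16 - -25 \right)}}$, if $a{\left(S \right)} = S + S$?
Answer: $\sqrt{36983} \approx 192.31$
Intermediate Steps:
$a{\left(S \right)} = 2 S$
$\sqrt{36901 + a{\left(16 - -25 \right)}} = \sqrt{36901 + 2 \left(16 - -25\right)} = \sqrt{36901 + 2 \left(16 + 25\right)} = \sqrt{36901 + 2 \cdot 41} = \sqrt{36901 + 82} = \sqrt{36983}$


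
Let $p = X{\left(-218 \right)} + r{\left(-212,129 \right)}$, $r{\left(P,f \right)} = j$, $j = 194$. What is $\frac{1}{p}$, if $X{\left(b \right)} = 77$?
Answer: $\frac{1}{271} \approx 0.00369$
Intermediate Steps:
$r{\left(P,f \right)} = 194$
$p = 271$ ($p = 77 + 194 = 271$)
$\frac{1}{p} = \frac{1}{271}$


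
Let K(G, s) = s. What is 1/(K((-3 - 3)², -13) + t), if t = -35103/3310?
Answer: -3310/78133 ≈ -0.042364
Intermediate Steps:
t = -35103/3310 (t = -35103*1/3310 = -35103/3310 ≈ -10.605)
1/(K((-3 - 3)², -13) + t) = 1/(-13 - 35103/3310) = 1/(-78133/3310) = -3310/78133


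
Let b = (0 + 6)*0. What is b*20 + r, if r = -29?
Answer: -29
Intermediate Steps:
b = 0 (b = 6*0 = 0)
b*20 + r = 0*20 - 29 = 0 - 29 = -29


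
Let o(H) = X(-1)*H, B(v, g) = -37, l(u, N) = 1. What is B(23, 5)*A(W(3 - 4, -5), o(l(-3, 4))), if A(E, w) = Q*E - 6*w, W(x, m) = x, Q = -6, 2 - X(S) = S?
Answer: 444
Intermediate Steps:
X(S) = 2 - S
o(H) = 3*H (o(H) = (2 - 1*(-1))*H = (2 + 1)*H = 3*H)
A(E, w) = -6*E - 6*w
B(23, 5)*A(W(3 - 4, -5), o(l(-3, 4))) = -37*(-6*(3 - 4) - 18) = -37*(-6*(-1) - 6*3) = -37*(6 - 18) = -37*(-12) = 444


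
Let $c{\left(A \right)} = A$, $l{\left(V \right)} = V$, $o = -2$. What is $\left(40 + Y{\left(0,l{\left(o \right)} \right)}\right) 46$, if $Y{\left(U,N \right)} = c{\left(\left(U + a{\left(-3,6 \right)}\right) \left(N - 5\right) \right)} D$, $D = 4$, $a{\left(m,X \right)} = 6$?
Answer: $-5888$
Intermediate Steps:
$Y{\left(U,N \right)} = 4 \left(-5 + N\right) \left(6 + U\right)$ ($Y{\left(U,N \right)} = \left(U + 6\right) \left(N - 5\right) 4 = \left(6 + U\right) \left(-5 + N\right) 4 = \left(-5 + N\right) \left(6 + U\right) 4 = 4 \left(-5 + N\right) \left(6 + U\right)$)
$\left(40 + Y{\left(0,l{\left(o \right)} \right)}\right) 46 = \left(40 + \left(-120 - 0 + 24 \left(-2\right) + 4 \left(-2\right) 0\right)\right) 46 = \left(40 + \left(-120 + 0 - 48 + 0\right)\right) 46 = \left(40 - 168\right) 46 = \left(-128\right) 46 = -5888$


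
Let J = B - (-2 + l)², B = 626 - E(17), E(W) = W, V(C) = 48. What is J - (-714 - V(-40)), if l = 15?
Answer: 1202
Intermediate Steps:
B = 609 (B = 626 - 1*17 = 626 - 17 = 609)
J = 440 (J = 609 - (-2 + 15)² = 609 - 1*13² = 609 - 1*169 = 609 - 169 = 440)
J - (-714 - V(-40)) = 440 - (-714 - 1*48) = 440 - (-714 - 48) = 440 - 1*(-762) = 440 + 762 = 1202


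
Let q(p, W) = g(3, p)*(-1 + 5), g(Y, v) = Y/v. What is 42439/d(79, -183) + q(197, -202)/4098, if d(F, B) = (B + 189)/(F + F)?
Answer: 451106581237/403653 ≈ 1.1176e+6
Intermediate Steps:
d(F, B) = (189 + B)/(2*F) (d(F, B) = (189 + B)/((2*F)) = (189 + B)*(1/(2*F)) = (189 + B)/(2*F))
q(p, W) = 12/p (q(p, W) = (3/p)*(-1 + 5) = (3/p)*4 = 12/p)
42439/d(79, -183) + q(197, -202)/4098 = 42439/(((½)*(189 - 183)/79)) + (12/197)/4098 = 42439/(((½)*(1/79)*6)) + (12*(1/197))*(1/4098) = 42439/(3/79) + (12/197)*(1/4098) = 42439*(79/3) + 2/134551 = 3352681/3 + 2/134551 = 451106581237/403653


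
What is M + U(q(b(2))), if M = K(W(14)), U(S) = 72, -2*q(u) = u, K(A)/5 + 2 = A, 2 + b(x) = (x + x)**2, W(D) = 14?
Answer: 132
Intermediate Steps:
b(x) = -2 + 4*x**2 (b(x) = -2 + (x + x)**2 = -2 + (2*x)**2 = -2 + 4*x**2)
K(A) = -10 + 5*A
q(u) = -u/2
M = 60 (M = -10 + 5*14 = -10 + 70 = 60)
M + U(q(b(2))) = 60 + 72 = 132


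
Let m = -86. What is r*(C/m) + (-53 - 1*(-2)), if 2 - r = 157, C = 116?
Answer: 6797/43 ≈ 158.07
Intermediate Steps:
r = -155 (r = 2 - 1*157 = 2 - 157 = -155)
r*(C/m) + (-53 - 1*(-2)) = -17980/(-86) + (-53 - 1*(-2)) = -17980*(-1)/86 + (-53 + 2) = -155*(-58/43) - 51 = 8990/43 - 51 = 6797/43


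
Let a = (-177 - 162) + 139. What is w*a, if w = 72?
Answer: -14400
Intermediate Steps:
a = -200 (a = -339 + 139 = -200)
w*a = 72*(-200) = -14400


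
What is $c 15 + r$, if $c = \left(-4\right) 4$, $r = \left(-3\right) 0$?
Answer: $-240$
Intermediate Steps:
$r = 0$
$c = -16$
$c 15 + r = \left(-16\right) 15 + 0 = -240 + 0 = -240$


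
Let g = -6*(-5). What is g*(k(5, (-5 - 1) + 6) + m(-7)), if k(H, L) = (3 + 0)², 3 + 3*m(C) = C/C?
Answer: 250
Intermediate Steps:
g = 30
m(C) = -⅔ (m(C) = -1 + (C/C)/3 = -1 + (⅓)*1 = -1 + ⅓ = -⅔)
k(H, L) = 9 (k(H, L) = 3² = 9)
g*(k(5, (-5 - 1) + 6) + m(-7)) = 30*(9 - ⅔) = 30*(25/3) = 250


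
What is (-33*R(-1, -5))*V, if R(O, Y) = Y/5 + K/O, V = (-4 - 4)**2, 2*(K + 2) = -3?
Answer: -5280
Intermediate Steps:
K = -7/2 (K = -2 + (1/2)*(-3) = -2 - 3/2 = -7/2 ≈ -3.5000)
V = 64 (V = (-8)**2 = 64)
R(O, Y) = -7/(2*O) + Y/5 (R(O, Y) = Y/5 - 7/(2*O) = -7/(2*O) + Y/5)
(-33*R(-1, -5))*V = -33*(-7/2/(-1) + (1/5)*(-5))*64 = -33*(-7/2*(-1) - 1)*64 = -33*(7/2 - 1)*64 = -33*5/2*64 = -165/2*64 = -5280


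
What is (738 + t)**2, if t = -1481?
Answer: 552049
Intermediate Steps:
(738 + t)**2 = (738 - 1481)**2 = (-743)**2 = 552049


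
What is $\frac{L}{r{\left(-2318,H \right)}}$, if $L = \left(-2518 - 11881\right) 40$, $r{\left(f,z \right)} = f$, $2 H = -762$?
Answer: $\frac{287980}{1159} \approx 248.47$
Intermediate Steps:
$H = -381$ ($H = \frac{1}{2} \left(-762\right) = -381$)
$L = -575960$ ($L = \left(-2518 - 11881\right) 40 = \left(-14399\right) 40 = -575960$)
$\frac{L}{r{\left(-2318,H \right)}} = - \frac{575960}{-2318} = \left(-575960\right) \left(- \frac{1}{2318}\right) = \frac{287980}{1159}$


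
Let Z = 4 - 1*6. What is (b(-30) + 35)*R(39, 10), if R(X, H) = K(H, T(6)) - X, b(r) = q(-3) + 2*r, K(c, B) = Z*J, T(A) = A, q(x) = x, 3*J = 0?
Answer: 1092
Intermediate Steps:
J = 0 (J = (⅓)*0 = 0)
Z = -2 (Z = 4 - 6 = -2)
K(c, B) = 0 (K(c, B) = -2*0 = 0)
b(r) = -3 + 2*r
R(X, H) = -X (R(X, H) = 0 - X = -X)
(b(-30) + 35)*R(39, 10) = ((-3 + 2*(-30)) + 35)*(-1*39) = ((-3 - 60) + 35)*(-39) = (-63 + 35)*(-39) = -28*(-39) = 1092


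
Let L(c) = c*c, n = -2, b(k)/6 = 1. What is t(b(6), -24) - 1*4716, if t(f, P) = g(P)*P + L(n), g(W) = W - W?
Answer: -4712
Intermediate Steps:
b(k) = 6 (b(k) = 6*1 = 6)
L(c) = c**2
g(W) = 0
t(f, P) = 4 (t(f, P) = 0*P + (-2)**2 = 0 + 4 = 4)
t(b(6), -24) - 1*4716 = 4 - 1*4716 = 4 - 4716 = -4712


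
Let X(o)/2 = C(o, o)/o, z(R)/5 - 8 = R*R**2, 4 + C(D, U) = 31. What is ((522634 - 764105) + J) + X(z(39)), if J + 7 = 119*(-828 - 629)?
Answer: -123062292681/296635 ≈ -4.1486e+5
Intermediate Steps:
C(D, U) = 27 (C(D, U) = -4 + 31 = 27)
z(R) = 40 + 5*R**3 (z(R) = 40 + 5*(R*R**2) = 40 + 5*R**3)
X(o) = 54/o (X(o) = 2*(27/o) = 54/o)
J = -173390 (J = -7 + 119*(-828 - 629) = -7 + 119*(-1457) = -7 - 173383 = -173390)
((522634 - 764105) + J) + X(z(39)) = ((522634 - 764105) - 173390) + 54/(40 + 5*39**3) = (-241471 - 173390) + 54/(40 + 5*59319) = -414861 + 54/(40 + 296595) = -414861 + 54/296635 = -123062292681/296635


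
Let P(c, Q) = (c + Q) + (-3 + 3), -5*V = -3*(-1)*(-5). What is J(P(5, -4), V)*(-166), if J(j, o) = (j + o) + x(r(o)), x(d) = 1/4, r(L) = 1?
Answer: -1411/2 ≈ -705.50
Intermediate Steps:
V = 3 (V = -(-3*(-1))*(-5)/5 = -3*(-5)/5 = -⅕*(-15) = 3)
x(d) = ¼
P(c, Q) = Q + c (P(c, Q) = (Q + c) + 0 = Q + c)
J(j, o) = ¼ + j + o (J(j, o) = (j + o) + ¼ = ¼ + j + o)
J(P(5, -4), V)*(-166) = (¼ + (-4 + 5) + 3)*(-166) = (¼ + 1 + 3)*(-166) = (17/4)*(-166) = -1411/2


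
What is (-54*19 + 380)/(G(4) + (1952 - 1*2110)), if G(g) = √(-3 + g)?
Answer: 646/157 ≈ 4.1146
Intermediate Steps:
(-54*19 + 380)/(G(4) + (1952 - 1*2110)) = (-54*19 + 380)/(√(-3 + 4) + (1952 - 1*2110)) = (-1026 + 380)/(√1 + (1952 - 2110)) = -646/(1 - 158) = -646/(-157) = -646*(-1/157) = 646/157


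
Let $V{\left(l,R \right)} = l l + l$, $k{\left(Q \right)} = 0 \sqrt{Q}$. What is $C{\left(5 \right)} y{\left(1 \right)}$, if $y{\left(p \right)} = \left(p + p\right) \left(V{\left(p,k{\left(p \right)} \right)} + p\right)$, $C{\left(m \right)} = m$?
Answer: $30$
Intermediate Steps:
$k{\left(Q \right)} = 0$
$V{\left(l,R \right)} = l + l^{2}$ ($V{\left(l,R \right)} = l^{2} + l = l + l^{2}$)
$y{\left(p \right)} = 2 p \left(p + p \left(1 + p\right)\right)$ ($y{\left(p \right)} = \left(p + p\right) \left(p \left(1 + p\right) + p\right) = 2 p \left(p + p \left(1 + p\right)\right)$)
$C{\left(5 \right)} y{\left(1 \right)} = 5 \cdot 2 \cdot 1^{2} \left(2 + 1\right) = 5 \cdot 2 \cdot 1 \cdot 3 = 5 \cdot 6 = 30$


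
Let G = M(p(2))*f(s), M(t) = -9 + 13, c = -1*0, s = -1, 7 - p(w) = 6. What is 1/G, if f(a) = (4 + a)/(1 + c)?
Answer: 1/12 ≈ 0.083333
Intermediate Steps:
p(w) = 1 (p(w) = 7 - 1*6 = 7 - 6 = 1)
c = 0
M(t) = 4
f(a) = 4 + a (f(a) = (4 + a)/(1 + 0) = (4 + a)/1 = (4 + a)*1 = 4 + a)
G = 12 (G = 4*(4 - 1) = 4*3 = 12)
1/G = 1/12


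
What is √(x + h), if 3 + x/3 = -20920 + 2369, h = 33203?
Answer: I*√22459 ≈ 149.86*I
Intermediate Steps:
x = -55662 (x = -9 + 3*(-20920 + 2369) = -9 + 3*(-18551) = -9 - 55653 = -55662)
√(x + h) = √(-55662 + 33203) = √(-22459) = I*√22459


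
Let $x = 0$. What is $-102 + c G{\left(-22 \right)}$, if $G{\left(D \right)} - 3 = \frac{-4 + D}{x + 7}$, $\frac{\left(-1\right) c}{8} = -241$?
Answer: $- \frac{10354}{7} \approx -1479.1$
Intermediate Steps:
$c = 1928$ ($c = \left(-8\right) \left(-241\right) = 1928$)
$G{\left(D \right)} = \frac{17}{7} + \frac{D}{7}$ ($G{\left(D \right)} = 3 + \frac{-4 + D}{0 + 7} = 3 + \frac{-4 + D}{7} = 3 + \left(-4 + D\right) \frac{1}{7} = 3 + \left(- \frac{4}{7} + \frac{D}{7}\right) = \frac{17}{7} + \frac{D}{7}$)
$-102 + c G{\left(-22 \right)} = -102 + 1928 \left(\frac{17}{7} + \frac{1}{7} \left(-22\right)\right) = -102 + 1928 \left(\frac{17}{7} - \frac{22}{7}\right) = -102 + 1928 \left(- \frac{5}{7}\right) = -102 - \frac{9640}{7} = - \frac{10354}{7}$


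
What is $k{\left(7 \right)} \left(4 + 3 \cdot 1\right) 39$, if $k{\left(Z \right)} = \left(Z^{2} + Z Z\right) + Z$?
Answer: $28665$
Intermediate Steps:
$k{\left(Z \right)} = Z + 2 Z^{2}$ ($k{\left(Z \right)} = \left(Z^{2} + Z^{2}\right) + Z = 2 Z^{2} + Z = Z + 2 Z^{2}$)
$k{\left(7 \right)} \left(4 + 3 \cdot 1\right) 39 = 7 \left(1 + 2 \cdot 7\right) \left(4 + 3 \cdot 1\right) 39 = 7 \left(1 + 14\right) \left(4 + 3\right) 39 = 7 \cdot 15 \cdot 7 \cdot 39 = 105 \cdot 7 \cdot 39 = 735 \cdot 39 = 28665$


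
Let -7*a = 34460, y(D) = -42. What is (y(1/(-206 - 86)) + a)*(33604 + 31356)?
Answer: -322517120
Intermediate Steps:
a = -34460/7 (a = -⅐*34460 = -34460/7 ≈ -4922.9)
(y(1/(-206 - 86)) + a)*(33604 + 31356) = (-42 - 34460/7)*(33604 + 31356) = -34754/7*64960 = -322517120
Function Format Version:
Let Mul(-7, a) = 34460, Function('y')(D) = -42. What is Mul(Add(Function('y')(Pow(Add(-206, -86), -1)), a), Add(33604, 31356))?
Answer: -322517120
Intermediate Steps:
a = Rational(-34460, 7) (a = Mul(Rational(-1, 7), 34460) = Rational(-34460, 7) ≈ -4922.9)
Mul(Add(Function('y')(Pow(Add(-206, -86), -1)), a), Add(33604, 31356)) = Mul(Add(-42, Rational(-34460, 7)), Add(33604, 31356)) = Mul(Rational(-34754, 7), 64960) = -322517120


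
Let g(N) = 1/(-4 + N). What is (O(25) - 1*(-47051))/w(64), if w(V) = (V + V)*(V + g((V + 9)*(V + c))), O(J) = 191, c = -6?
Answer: 49958415/8663072 ≈ 5.7668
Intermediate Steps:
w(V) = 2*V*(V + 1/(-4 + (-6 + V)*(9 + V))) (w(V) = (V + V)*(V + 1/(-4 + (V + 9)*(V - 6))) = (2*V)*(V + 1/(-4 + (9 + V)*(-6 + V))) = (2*V)*(V + 1/(-4 + (-6 + V)*(9 + V))) = 2*V*(V + 1/(-4 + (-6 + V)*(9 + V))))
(O(25) - 1*(-47051))/w(64) = (191 - 1*(-47051))/((2*64*(1 + 64*(-58 + 64**2 + 3*64))/(-58 + 64**2 + 3*64))) = (191 + 47051)/((2*64*(1 + 64*(-58 + 4096 + 192))/(-58 + 4096 + 192))) = 47242/((2*64*(1 + 64*4230)/4230)) = 47242/((2*64*(1/4230)*(1 + 270720))) = 47242/((2*64*(1/4230)*270721)) = 47242/(17326144/2115) = 47242*(2115/17326144) = 49958415/8663072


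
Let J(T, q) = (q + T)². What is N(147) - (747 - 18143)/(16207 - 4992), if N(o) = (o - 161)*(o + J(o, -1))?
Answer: -3369888234/11215 ≈ -3.0048e+5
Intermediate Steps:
J(T, q) = (T + q)²
N(o) = (-161 + o)*(o + (-1 + o)²) (N(o) = (o - 161)*(o + (o - 1)²) = (-161 + o)*(o + (-1 + o)²))
N(147) - (747 - 18143)/(16207 - 4992) = (-161 + 147³ - 162*147² + 162*147) - (747 - 18143)/(16207 - 4992) = (-161 + 3176523 - 162*21609 + 23814) - (-17396)/11215 = (-161 + 3176523 - 3500658 + 23814) - (-17396)/11215 = -300482 - 1*(-17396/11215) = -300482 + 17396/11215 = -3369888234/11215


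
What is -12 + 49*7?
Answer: 331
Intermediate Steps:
-12 + 49*7 = -12 + 343 = 331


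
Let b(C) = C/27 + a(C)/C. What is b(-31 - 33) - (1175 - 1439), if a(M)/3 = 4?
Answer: 112943/432 ≈ 261.44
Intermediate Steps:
a(M) = 12 (a(M) = 3*4 = 12)
b(C) = 12/C + C/27 (b(C) = C/27 + 12/C = 12/C + C/27)
b(-31 - 33) - (1175 - 1439) = (12/(-31 - 33) + (-31 - 33)/27) - (1175 - 1439) = (12/(-64) + (1/27)*(-64)) - 1*(-264) = (12*(-1/64) - 64/27) + 264 = (-3/16 - 64/27) + 264 = -1105/432 + 264 = 112943/432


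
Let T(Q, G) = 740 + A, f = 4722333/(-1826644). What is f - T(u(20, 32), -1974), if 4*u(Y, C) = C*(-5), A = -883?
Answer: 256487759/1826644 ≈ 140.41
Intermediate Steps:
f = -4722333/1826644 (f = 4722333*(-1/1826644) = -4722333/1826644 ≈ -2.5853)
u(Y, C) = -5*C/4 (u(Y, C) = (C*(-5))/4 = (-5*C)/4 = -5*C/4)
T(Q, G) = -143 (T(Q, G) = 740 - 883 = -143)
f - T(u(20, 32), -1974) = -4722333/1826644 - 1*(-143) = -4722333/1826644 + 143 = 256487759/1826644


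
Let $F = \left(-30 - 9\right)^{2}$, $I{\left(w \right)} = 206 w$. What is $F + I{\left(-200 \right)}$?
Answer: $-39679$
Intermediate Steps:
$F = 1521$ ($F = \left(-39\right)^{2} = 1521$)
$F + I{\left(-200 \right)} = 1521 + 206 \left(-200\right) = 1521 - 41200 = -39679$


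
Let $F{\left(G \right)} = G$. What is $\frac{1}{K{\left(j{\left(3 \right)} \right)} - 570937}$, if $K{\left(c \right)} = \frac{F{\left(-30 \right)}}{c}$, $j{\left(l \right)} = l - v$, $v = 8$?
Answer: $- \frac{1}{570931} \approx -1.7515 \cdot 10^{-6}$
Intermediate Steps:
$j{\left(l \right)} = -8 + l$ ($j{\left(l \right)} = l - 8 = -8 + l$)
$K{\left(c \right)} = - \frac{30}{c}$
$\frac{1}{K{\left(j{\left(3 \right)} \right)} - 570937} = \frac{1}{- \frac{30}{-8 + 3} - 570937} = \frac{1}{- \frac{30}{-5} - 570937} = \frac{1}{\left(-30\right) \left(- \frac{1}{5}\right) - 570937} = \frac{1}{6 - 570937} = \frac{1}{-570931} = - \frac{1}{570931}$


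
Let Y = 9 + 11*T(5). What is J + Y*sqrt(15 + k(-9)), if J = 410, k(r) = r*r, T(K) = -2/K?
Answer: 410 + 92*sqrt(6)/5 ≈ 455.07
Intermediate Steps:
k(r) = r**2
Y = 23/5 (Y = 9 + 11*(-2/5) = 9 - 22/5 = 23/5 ≈ 4.6000)
J + Y*sqrt(15 + k(-9)) = 410 + 23*sqrt(15 + (-9)**2)/5 = 410 + 23*sqrt(15 + 81)/5 = 410 + 23*sqrt(96)/5 = 410 + 23*(4*sqrt(6))/5 = 410 + 92*sqrt(6)/5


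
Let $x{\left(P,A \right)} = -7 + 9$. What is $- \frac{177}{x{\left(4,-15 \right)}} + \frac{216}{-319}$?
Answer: $- \frac{56895}{638} \approx -89.177$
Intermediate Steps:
$x{\left(P,A \right)} = 2$
$- \frac{177}{x{\left(4,-15 \right)}} + \frac{216}{-319} = - \frac{177}{2} + \frac{216}{-319} = \left(-177\right) \frac{1}{2} + 216 \left(- \frac{1}{319}\right) = - \frac{177}{2} - \frac{216}{319} = - \frac{56895}{638}$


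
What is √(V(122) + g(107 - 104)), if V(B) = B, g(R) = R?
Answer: 5*√5 ≈ 11.180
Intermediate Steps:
√(V(122) + g(107 - 104)) = √(122 + (107 - 104)) = √(122 + 3) = √125 = 5*√5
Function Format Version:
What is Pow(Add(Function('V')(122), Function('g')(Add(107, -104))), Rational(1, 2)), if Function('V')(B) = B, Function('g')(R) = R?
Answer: Mul(5, Pow(5, Rational(1, 2))) ≈ 11.180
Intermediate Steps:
Pow(Add(Function('V')(122), Function('g')(Add(107, -104))), Rational(1, 2)) = Pow(Add(122, Add(107, -104)), Rational(1, 2)) = Pow(Add(122, 3), Rational(1, 2)) = Pow(125, Rational(1, 2)) = Mul(5, Pow(5, Rational(1, 2)))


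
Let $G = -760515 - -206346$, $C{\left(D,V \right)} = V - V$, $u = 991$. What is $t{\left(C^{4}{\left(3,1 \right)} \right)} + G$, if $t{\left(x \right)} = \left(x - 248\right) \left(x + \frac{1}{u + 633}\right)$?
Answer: $- \frac{112496338}{203} \approx -5.5417 \cdot 10^{5}$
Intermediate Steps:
$C{\left(D,V \right)} = 0$
$G = -554169$ ($G = -760515 + 206346 = -554169$)
$t{\left(x \right)} = \left(-248 + x\right) \left(\frac{1}{1624} + x\right)$ ($t{\left(x \right)} = \left(x - 248\right) \left(x + \frac{1}{991 + 633}\right) = \left(-248 + x\right) \left(x + \frac{1}{1624}\right) = \left(-248 + x\right) \left(\frac{1}{1624} + x\right)$)
$t{\left(C^{4}{\left(3,1 \right)} \right)} + G = \left(- \frac{31}{203} + \left(0^{4}\right)^{2} - \frac{402751 \cdot 0^{4}}{1624}\right) - 554169 = \left(- \frac{31}{203} + 0^{2} - 0\right) - 554169 = \left(- \frac{31}{203} + 0 + 0\right) - 554169 = - \frac{31}{203} - 554169 = - \frac{112496338}{203}$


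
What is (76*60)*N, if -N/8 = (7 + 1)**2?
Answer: -2334720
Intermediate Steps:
N = -512 (N = -8*(7 + 1)**2 = -8*8**2 = -8*64 = -512)
(76*60)*N = (76*60)*(-512) = 4560*(-512) = -2334720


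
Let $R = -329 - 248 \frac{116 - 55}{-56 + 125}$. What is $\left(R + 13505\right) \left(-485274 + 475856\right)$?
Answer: $- \frac{8419842688}{69} \approx -1.2203 \cdot 10^{8}$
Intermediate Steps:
$R = - \frac{37829}{69}$ ($R = -329 - 248 \cdot \frac{61}{69} = -329 - 248 \cdot 61 \cdot \frac{1}{69} = -329 - \frac{15128}{69} = - \frac{37829}{69} \approx -548.25$)
$\left(R + 13505\right) \left(-485274 + 475856\right) = \left(- \frac{37829}{69} + 13505\right) \left(-485274 + 475856\right) = \frac{894016}{69} \left(-9418\right) = - \frac{8419842688}{69}$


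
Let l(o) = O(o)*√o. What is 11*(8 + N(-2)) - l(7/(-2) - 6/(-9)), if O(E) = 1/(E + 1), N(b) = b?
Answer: 66 + I*√102/11 ≈ 66.0 + 0.91814*I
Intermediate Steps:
O(E) = 1/(1 + E)
l(o) = √o/(1 + o)
11*(8 + N(-2)) - l(7/(-2) - 6/(-9)) = 11*(8 - 2) - √(7/(-2) - 6/(-9))/(1 + (7/(-2) - 6/(-9))) = 11*6 - √(7*(-½) - 6*(-⅑))/(1 + (7*(-½) - 6*(-⅑))) = 66 - √(-7/2 + ⅔)/(1 + (-7/2 + ⅔)) = 66 - √(-17/6)/(1 - 17/6) = 66 - I*√102/6/(-11/6) = 66 - I*√102/6*(-6)/11 = 66 - (-1)*I*√102/11 = 66 + I*√102/11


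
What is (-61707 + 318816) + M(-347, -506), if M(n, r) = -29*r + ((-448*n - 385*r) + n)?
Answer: 621702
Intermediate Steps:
M(n, r) = -447*n - 414*r (M(n, r) = -29*r + (-447*n - 385*r) = -447*n - 414*r)
(-61707 + 318816) + M(-347, -506) = (-61707 + 318816) + (-447*(-347) - 414*(-506)) = 257109 + (155109 + 209484) = 257109 + 364593 = 621702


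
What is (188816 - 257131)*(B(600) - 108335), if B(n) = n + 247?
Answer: 7343042720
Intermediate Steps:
B(n) = 247 + n
(188816 - 257131)*(B(600) - 108335) = (188816 - 257131)*((247 + 600) - 108335) = -68315*(847 - 108335) = -68315*(-107488) = 7343042720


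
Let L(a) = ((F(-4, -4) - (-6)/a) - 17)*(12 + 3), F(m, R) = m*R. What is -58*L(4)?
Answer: -435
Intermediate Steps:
F(m, R) = R*m
L(a) = -15 + 90/a (L(a) = ((-4*(-4) - (-6)/a) - 17)*(12 + 3) = ((16 + 6/a) - 17)*15 = (-1 + 6/a)*15 = -15 + 90/a)
-58*L(4) = -58*(-15 + 90/4) = -58*(-15 + 90*(¼)) = -58*(-15 + 45/2) = -58*15/2 = -435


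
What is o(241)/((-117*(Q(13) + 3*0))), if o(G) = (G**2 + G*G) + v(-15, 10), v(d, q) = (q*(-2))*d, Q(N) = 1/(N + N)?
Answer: -232924/9 ≈ -25880.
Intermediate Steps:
Q(N) = 1/(2*N)
v(d, q) = -2*d*q (v(d, q) = (-2*q)*d = -2*d*q)
o(G) = 300 + 2*G**2 (o(G) = (G**2 + G*G) - 2*(-15)*10 = (G**2 + G**2) + 300 = 2*G**2 + 300 = 300 + 2*G**2)
o(241)/((-117*(Q(13) + 3*0))) = (300 + 2*241**2)/((-117*((1/2)/13 + 3*0))) = (300 + 2*58081)/((-117*((1/2)*(1/13) + 0))) = (300 + 116162)/((-117*(1/26 + 0))) = 116462/((-117*1/26)) = 116462/(-9/2) = 116462*(-2/9) = -232924/9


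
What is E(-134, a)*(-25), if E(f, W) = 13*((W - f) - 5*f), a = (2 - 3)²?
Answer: -261625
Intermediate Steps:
a = 1 (a = (-1)² = 1)
E(f, W) = -78*f + 13*W (E(f, W) = 13*(W - 6*f) = -78*f + 13*W)
E(-134, a)*(-25) = (-78*(-134) + 13*1)*(-25) = (10452 + 13)*(-25) = 10465*(-25) = -261625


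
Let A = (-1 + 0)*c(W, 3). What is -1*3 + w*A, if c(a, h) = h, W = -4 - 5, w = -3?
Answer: 6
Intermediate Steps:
W = -9
A = -3 (A = (-1 + 0)*3 = -1*3 = -3)
-1*3 + w*A = -1*3 - 3*(-3) = -3 + 9 = 6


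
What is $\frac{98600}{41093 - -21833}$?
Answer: $\frac{49300}{31463} \approx 1.5669$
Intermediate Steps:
$\frac{98600}{41093 - -21833} = \frac{98600}{41093 + 21833} = \frac{98600}{62926} = 98600 \cdot \frac{1}{62926} = \frac{49300}{31463}$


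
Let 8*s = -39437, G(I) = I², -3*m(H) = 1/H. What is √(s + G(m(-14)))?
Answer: I*√34783430/84 ≈ 70.211*I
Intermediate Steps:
m(H) = -1/(3*H)
s = -39437/8 (s = (⅛)*(-39437) = -39437/8 ≈ -4929.6)
√(s + G(m(-14))) = √(-39437/8 + (-⅓/(-14))²) = √(-39437/8 + (-⅓*(-1/14))²) = √(-39437/8 + (1/42)²) = √(-39437/8 + 1/1764) = √(-17391715/3528) = I*√34783430/84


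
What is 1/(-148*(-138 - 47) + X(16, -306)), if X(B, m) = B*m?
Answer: 1/22484 ≈ 4.4476e-5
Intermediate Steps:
1/(-148*(-138 - 47) + X(16, -306)) = 1/(-148*(-138 - 47) + 16*(-306)) = 1/(-148*(-185) - 4896) = 1/(27380 - 4896) = 1/22484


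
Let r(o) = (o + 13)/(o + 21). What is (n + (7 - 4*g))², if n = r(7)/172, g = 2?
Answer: 1437601/1449616 ≈ 0.99171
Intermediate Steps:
r(o) = (13 + o)/(21 + o)
n = 5/1204 (n = ((13 + 7)/(21 + 7))/172 = (20/28)*(1/172) = ((1/28)*20)*(1/172) = (5/7)*(1/172) = 5/1204 ≈ 0.0041528)
(n + (7 - 4*g))² = (5/1204 + (7 - 4*2))² = (5/1204 + (7 - 8))² = (5/1204 - 1)² = (-1199/1204)² = 1437601/1449616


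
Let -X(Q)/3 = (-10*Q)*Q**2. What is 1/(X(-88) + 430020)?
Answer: -1/20014140 ≈ -4.9965e-8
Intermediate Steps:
X(Q) = 30*Q**3 (X(Q) = -3*(-10*Q)*Q**2 = -(-30)*Q**3 = 30*Q**3)
1/(X(-88) + 430020) = 1/(30*(-88)**3 + 430020) = 1/(30*(-681472) + 430020) = 1/(-20444160 + 430020) = 1/(-20014140) = -1/20014140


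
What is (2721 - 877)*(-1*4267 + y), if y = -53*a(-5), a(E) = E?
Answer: -7379688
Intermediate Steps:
y = 265 (y = -53*(-5) = 265)
(2721 - 877)*(-1*4267 + y) = (2721 - 877)*(-1*4267 + 265) = 1844*(-4267 + 265) = 1844*(-4002) = -7379688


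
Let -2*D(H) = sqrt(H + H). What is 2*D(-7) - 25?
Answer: -25 - I*sqrt(14) ≈ -25.0 - 3.7417*I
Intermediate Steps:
D(H) = -sqrt(2)*sqrt(H)/2 (D(H) = -sqrt(H + H)/2 = -sqrt(2)*sqrt(H)/2)
2*D(-7) - 25 = 2*(-sqrt(2)*sqrt(-7)/2) - 25 = 2*(-sqrt(2)*I*sqrt(7)/2) - 25 = 2*(-I*sqrt(14)/2) - 25 = -I*sqrt(14) - 25 = -25 - I*sqrt(14)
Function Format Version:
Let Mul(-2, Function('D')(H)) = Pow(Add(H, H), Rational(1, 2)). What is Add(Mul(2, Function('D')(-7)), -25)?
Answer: Add(-25, Mul(-1, I, Pow(14, Rational(1, 2)))) ≈ Add(-25.000, Mul(-3.7417, I))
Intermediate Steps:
Function('D')(H) = Mul(Rational(-1, 2), Pow(2, Rational(1, 2)), Pow(H, Rational(1, 2))) (Function('D')(H) = Mul(Rational(-1, 2), Pow(Add(H, H), Rational(1, 2))) = Mul(Rational(-1, 2), Pow(Mul(2, H), Rational(1, 2))) = Mul(Rational(-1, 2), Mul(Pow(2, Rational(1, 2)), Pow(H, Rational(1, 2)))) = Mul(Rational(-1, 2), Pow(2, Rational(1, 2)), Pow(H, Rational(1, 2))))
Add(Mul(2, Function('D')(-7)), -25) = Add(Mul(2, Mul(Rational(-1, 2), Pow(2, Rational(1, 2)), Pow(-7, Rational(1, 2)))), -25) = Add(Mul(2, Mul(Rational(-1, 2), Pow(2, Rational(1, 2)), Mul(I, Pow(7, Rational(1, 2))))), -25) = Add(Mul(2, Mul(Rational(-1, 2), I, Pow(14, Rational(1, 2)))), -25) = Add(Mul(-1, I, Pow(14, Rational(1, 2))), -25) = Add(-25, Mul(-1, I, Pow(14, Rational(1, 2))))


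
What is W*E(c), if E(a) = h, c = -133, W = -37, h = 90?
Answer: -3330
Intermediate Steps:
E(a) = 90
W*E(c) = -37*90 = -3330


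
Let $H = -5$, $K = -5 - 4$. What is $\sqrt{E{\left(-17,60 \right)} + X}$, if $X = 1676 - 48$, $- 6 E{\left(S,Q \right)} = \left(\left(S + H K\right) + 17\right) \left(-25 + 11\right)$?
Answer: $\sqrt{1733} \approx 41.629$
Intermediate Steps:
$K = -9$ ($K = -5 - 4 = -9$)
$E{\left(S,Q \right)} = \frac{434}{3} + \frac{7 S}{3}$ ($E{\left(S,Q \right)} = - \frac{\left(\left(S - -45\right) + 17\right) \left(-25 + 11\right)}{6} = - \frac{\left(\left(S + 45\right) + 17\right) \left(-14\right)}{6} = - \frac{\left(\left(45 + S\right) + 17\right) \left(-14\right)}{6} = - \frac{\left(62 + S\right) \left(-14\right)}{6} = - \frac{-868 - 14 S}{6} = \frac{434}{3} + \frac{7 S}{3}$)
$X = 1628$
$\sqrt{E{\left(-17,60 \right)} + X} = \sqrt{\left(\frac{434}{3} + \frac{7}{3} \left(-17\right)\right) + 1628} = \sqrt{\left(\frac{434}{3} - \frac{119}{3}\right) + 1628} = \sqrt{105 + 1628} = \sqrt{1733}$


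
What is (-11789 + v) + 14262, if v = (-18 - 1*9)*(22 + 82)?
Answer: -335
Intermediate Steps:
v = -2808 (v = (-18 - 9)*104 = -27*104 = -2808)
(-11789 + v) + 14262 = (-11789 - 2808) + 14262 = -14597 + 14262 = -335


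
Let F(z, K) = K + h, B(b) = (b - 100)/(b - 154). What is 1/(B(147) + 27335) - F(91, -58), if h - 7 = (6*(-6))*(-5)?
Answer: -24677435/191298 ≈ -129.00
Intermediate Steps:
h = 187 (h = 7 + (6*(-6))*(-5) = 7 - 36*(-5) = 7 + 180 = 187)
B(b) = (-100 + b)/(-154 + b)
F(z, K) = 187 + K (F(z, K) = K + 187 = 187 + K)
1/(B(147) + 27335) - F(91, -58) = 1/((-100 + 147)/(-154 + 147) + 27335) - (187 - 58) = 1/(47/(-7) + 27335) - 1*129 = 1/(-1/7*47 + 27335) - 129 = 1/(-47/7 + 27335) - 129 = 1/(191298/7) - 129 = 7/191298 - 129 = -24677435/191298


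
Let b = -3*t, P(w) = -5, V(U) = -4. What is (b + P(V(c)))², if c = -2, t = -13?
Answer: 1156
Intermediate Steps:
b = 39 (b = -3*(-13) = 39)
(b + P(V(c)))² = (39 - 5)² = 34² = 1156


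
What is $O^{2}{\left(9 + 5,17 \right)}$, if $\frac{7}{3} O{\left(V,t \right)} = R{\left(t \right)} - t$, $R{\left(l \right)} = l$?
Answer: $0$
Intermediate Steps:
$O{\left(V,t \right)} = 0$ ($O{\left(V,t \right)} = \frac{3 \left(t - t\right)}{7} = \frac{3}{7} \cdot 0 = 0$)
$O^{2}{\left(9 + 5,17 \right)} = 0^{2} = 0$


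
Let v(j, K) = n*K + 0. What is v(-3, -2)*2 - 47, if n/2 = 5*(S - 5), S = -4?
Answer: 313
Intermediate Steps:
n = -90 (n = 2*(5*(-4 - 5)) = 2*(5*(-9)) = 2*(-45) = -90)
v(j, K) = -90*K (v(j, K) = -90*K + 0 = -90*K)
v(-3, -2)*2 - 47 = -90*(-2)*2 - 47 = 180*2 - 47 = 360 - 47 = 313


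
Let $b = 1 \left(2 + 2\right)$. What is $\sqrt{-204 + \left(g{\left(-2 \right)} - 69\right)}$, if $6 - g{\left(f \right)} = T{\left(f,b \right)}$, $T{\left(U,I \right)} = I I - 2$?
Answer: $i \sqrt{281} \approx 16.763 i$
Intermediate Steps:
$b = 4$ ($b = 1 \cdot 4 = 4$)
$T{\left(U,I \right)} = -2 + I^{2}$ ($T{\left(U,I \right)} = I^{2} - 2 = -2 + I^{2}$)
$g{\left(f \right)} = -8$ ($g{\left(f \right)} = 6 - \left(-2 + 4^{2}\right) = 6 - \left(-2 + 16\right) = 6 - 14 = -8$)
$\sqrt{-204 + \left(g{\left(-2 \right)} - 69\right)} = \sqrt{-204 - 77} = \sqrt{-281} = i \sqrt{281}$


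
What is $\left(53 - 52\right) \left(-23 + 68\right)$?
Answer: $45$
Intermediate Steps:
$\left(53 - 52\right) \left(-23 + 68\right) = 1 \cdot 45 = 45$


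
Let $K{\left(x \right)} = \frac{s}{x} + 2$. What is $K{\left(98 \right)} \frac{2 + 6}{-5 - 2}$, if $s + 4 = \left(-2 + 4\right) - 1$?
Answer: $- \frac{772}{343} \approx -2.2507$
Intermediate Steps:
$s = -3$ ($s = -4 + \left(\left(-2 + 4\right) - 1\right) = -4 + \left(2 - 1\right) = -4 + 1 = -3$)
$K{\left(x \right)} = 2 - \frac{3}{x}$ ($K{\left(x \right)} = - \frac{3}{x} + 2 = 2 - \frac{3}{x}$)
$K{\left(98 \right)} \frac{2 + 6}{-5 - 2} = \left(2 - \frac{3}{98}\right) \frac{2 + 6}{-5 - 2} = \left(2 - \frac{3}{98}\right) \frac{8}{-7} = \left(2 - \frac{3}{98}\right) 8 \left(- \frac{1}{7}\right) = \frac{193}{98} \left(- \frac{8}{7}\right) = - \frac{772}{343}$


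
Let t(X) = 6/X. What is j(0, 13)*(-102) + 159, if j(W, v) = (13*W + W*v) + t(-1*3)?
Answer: 363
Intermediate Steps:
j(W, v) = -2 + 13*W + W*v (j(W, v) = (13*W + W*v) + 6/((-1*3)) = (13*W + W*v) + 6/(-3) = (13*W + W*v) + 6*(-⅓) = (13*W + W*v) - 2 = -2 + 13*W + W*v)
j(0, 13)*(-102) + 159 = (-2 + 13*0 + 0*13)*(-102) + 159 = (-2 + 0 + 0)*(-102) + 159 = -2*(-102) + 159 = 204 + 159 = 363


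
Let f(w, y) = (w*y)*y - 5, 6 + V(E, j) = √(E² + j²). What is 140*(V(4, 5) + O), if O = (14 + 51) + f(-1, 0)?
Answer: 7560 + 140*√41 ≈ 8456.4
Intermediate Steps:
V(E, j) = -6 + √(E² + j²)
f(w, y) = -5 + w*y² (f(w, y) = w*y² - 5 = -5 + w*y²)
O = 60 (O = (14 + 51) + (-5 - 1*0²) = 65 + (-5 - 1*0) = 65 + (-5 + 0) = 65 - 5 = 60)
140*(V(4, 5) + O) = 140*((-6 + √(4² + 5²)) + 60) = 140*((-6 + √(16 + 25)) + 60) = 140*((-6 + √41) + 60) = 140*(54 + √41) = 7560 + 140*√41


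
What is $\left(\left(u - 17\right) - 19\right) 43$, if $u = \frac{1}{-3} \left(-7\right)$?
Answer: $- \frac{4343}{3} \approx -1447.7$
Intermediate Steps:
$u = \frac{7}{3}$ ($u = \left(- \frac{1}{3}\right) \left(-7\right) = \frac{7}{3} \approx 2.3333$)
$\left(\left(u - 17\right) - 19\right) 43 = \left(\left(\frac{7}{3} - 17\right) - 19\right) 43 = \left(- \frac{44}{3} - 19\right) 43 = \left(- \frac{101}{3}\right) 43 = - \frac{4343}{3}$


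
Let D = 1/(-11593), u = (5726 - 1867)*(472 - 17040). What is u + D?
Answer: -741209027817/11593 ≈ -6.3936e+7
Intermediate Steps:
u = -63935912 (u = 3859*(-16568) = -63935912)
D = -1/11593 ≈ -8.6259e-5
u + D = -63935912 - 1/11593 = -741209027817/11593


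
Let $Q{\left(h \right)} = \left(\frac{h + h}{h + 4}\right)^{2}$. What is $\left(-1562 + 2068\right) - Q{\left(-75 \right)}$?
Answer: $\frac{2528246}{5041} \approx 501.54$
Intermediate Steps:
$Q{\left(h \right)} = \frac{4 h^{2}}{\left(4 + h\right)^{2}}$ ($Q{\left(h \right)} = \left(\frac{2 h}{4 + h}\right)^{2} = \frac{4 h^{2}}{\left(4 + h\right)^{2}}$)
$\left(-1562 + 2068\right) - Q{\left(-75 \right)} = \left(-1562 + 2068\right) - \frac{4 \left(-75\right)^{2}}{\left(4 - 75\right)^{2}} = 506 - 4 \cdot 5625 \cdot \frac{1}{5041} = 506 - \frac{22500}{5041} = \frac{2528246}{5041}$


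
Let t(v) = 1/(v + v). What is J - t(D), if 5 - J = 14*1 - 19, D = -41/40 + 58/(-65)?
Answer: 10230/997 ≈ 10.261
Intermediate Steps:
D = -997/520 (D = -41*1/40 + 58*(-1/65) = -41/40 - 58/65 = -997/520 ≈ -1.9173)
J = 10 (J = 5 - (14*1 - 19) = 5 - (14 - 19) = 5 - 1*(-5) = 5 + 5 = 10)
t(v) = 1/(2*v)
J - t(D) = 10 - 1/(2*(-997/520)) = 10 - (-520)/(2*997) = 10 - 1*(-260/997) = 10 + 260/997 = 10230/997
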